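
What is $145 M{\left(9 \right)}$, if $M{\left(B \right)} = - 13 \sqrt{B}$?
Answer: $-5655$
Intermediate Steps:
$145 M{\left(9 \right)} = 145 \left(- 13 \sqrt{9}\right) = 145 \left(\left(-13\right) 3\right) = 145 \left(-39\right) = -5655$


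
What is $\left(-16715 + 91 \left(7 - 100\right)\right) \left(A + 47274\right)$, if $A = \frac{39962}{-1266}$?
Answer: $- \frac{752934519058}{633} \approx -1.1895 \cdot 10^{9}$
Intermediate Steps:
$A = - \frac{19981}{633}$ ($A = 39962 \left(- \frac{1}{1266}\right) = - \frac{19981}{633} \approx -31.566$)
$\left(-16715 + 91 \left(7 - 100\right)\right) \left(A + 47274\right) = \left(-16715 + 91 \left(7 - 100\right)\right) \left(- \frac{19981}{633} + 47274\right) = \left(-16715 + 91 \left(-93\right)\right) \frac{29904461}{633} = \left(-16715 - 8463\right) \frac{29904461}{633} = \left(-25178\right) \frac{29904461}{633} = - \frac{752934519058}{633}$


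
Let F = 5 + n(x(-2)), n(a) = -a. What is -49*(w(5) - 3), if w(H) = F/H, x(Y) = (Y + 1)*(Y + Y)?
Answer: 686/5 ≈ 137.20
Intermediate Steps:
x(Y) = 2*Y*(1 + Y) (x(Y) = (1 + Y)*(2*Y) = 2*Y*(1 + Y))
F = 1 (F = 5 - 2*(-2)*(1 - 2) = 5 - 2*(-2)*(-1) = 5 - 1*4 = 5 - 4 = 1)
w(H) = 1/H
-49*(w(5) - 3) = -49*(1/5 - 3) = -49*(⅕ - 3) = -49*(-14/5) = 686/5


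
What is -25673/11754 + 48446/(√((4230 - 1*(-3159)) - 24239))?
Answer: -25673/11754 - 24223*I*√674/1685 ≈ -2.1842 - 373.21*I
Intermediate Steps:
-25673/11754 + 48446/(√((4230 - 1*(-3159)) - 24239)) = -25673*1/11754 + 48446/(√((4230 + 3159) - 24239)) = -25673/11754 + 48446/(√(7389 - 24239)) = -25673/11754 + 48446/(√(-16850)) = -25673/11754 + 48446/((5*I*√674)) = -25673/11754 + 48446*(-I*√674/3370) = -25673/11754 - 24223*I*√674/1685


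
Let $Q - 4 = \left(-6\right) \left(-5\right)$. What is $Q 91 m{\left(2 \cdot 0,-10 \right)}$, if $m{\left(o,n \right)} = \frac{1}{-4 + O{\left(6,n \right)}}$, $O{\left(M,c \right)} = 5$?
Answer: $3094$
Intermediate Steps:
$m{\left(o,n \right)} = 1$ ($m{\left(o,n \right)} = \frac{1}{-4 + 5} = 1^{-1} = 1$)
$Q = 34$ ($Q = 4 - -30 = 4 + 30 = 34$)
$Q 91 m{\left(2 \cdot 0,-10 \right)} = 34 \cdot 91 \cdot 1 = 3094 \cdot 1 = 3094$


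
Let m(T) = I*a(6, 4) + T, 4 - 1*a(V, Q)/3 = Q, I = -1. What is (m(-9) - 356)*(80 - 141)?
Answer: 22265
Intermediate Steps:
a(V, Q) = 12 - 3*Q
m(T) = T (m(T) = -(12 - 3*4) + T = -(12 - 12) + T = -1*0 + T = 0 + T = T)
(m(-9) - 356)*(80 - 141) = (-9 - 356)*(80 - 141) = -365*(-61) = 22265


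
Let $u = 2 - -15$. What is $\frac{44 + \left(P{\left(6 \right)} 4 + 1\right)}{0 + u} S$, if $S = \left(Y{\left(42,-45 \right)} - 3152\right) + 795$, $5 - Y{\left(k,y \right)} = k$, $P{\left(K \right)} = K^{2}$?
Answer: $- \frac{452466}{17} \approx -26616.0$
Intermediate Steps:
$Y{\left(k,y \right)} = 5 - k$
$u = 17$ ($u = 2 + 15 = 17$)
$S = -2394$ ($S = \left(\left(5 - 42\right) - 3152\right) + 795 = \left(-37 - 3152\right) + 795 = -3189 + 795 = -2394$)
$\frac{44 + \left(P{\left(6 \right)} 4 + 1\right)}{0 + u} S = \frac{44 + \left(6^{2} \cdot 4 + 1\right)}{0 + 17} \left(-2394\right) = \frac{44 + \left(36 \cdot 4 + 1\right)}{17} \left(-2394\right) = \left(44 + \left(144 + 1\right)\right) \frac{1}{17} \left(-2394\right) = \left(44 + 145\right) \frac{1}{17} \left(-2394\right) = 189 \cdot \frac{1}{17} \left(-2394\right) = \frac{189}{17} \left(-2394\right) = - \frac{452466}{17}$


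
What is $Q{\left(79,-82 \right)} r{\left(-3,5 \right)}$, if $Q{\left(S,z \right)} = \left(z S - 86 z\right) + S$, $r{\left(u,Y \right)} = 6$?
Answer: $3918$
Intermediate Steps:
$Q{\left(S,z \right)} = S - 86 z + S z$ ($Q{\left(S,z \right)} = \left(S z - 86 z\right) + S = \left(- 86 z + S z\right) + S = S - 86 z + S z$)
$Q{\left(79,-82 \right)} r{\left(-3,5 \right)} = \left(79 - -7052 + 79 \left(-82\right)\right) 6 = \left(79 + 7052 - 6478\right) 6 = 653 \cdot 6 = 3918$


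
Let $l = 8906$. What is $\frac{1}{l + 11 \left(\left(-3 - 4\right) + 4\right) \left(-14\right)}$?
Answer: $\frac{1}{9368} \approx 0.00010675$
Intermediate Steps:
$\frac{1}{l + 11 \left(\left(-3 - 4\right) + 4\right) \left(-14\right)} = \frac{1}{8906 + 11 \left(\left(-3 - 4\right) + 4\right) \left(-14\right)} = \frac{1}{8906 + 11 \left(-7 + 4\right) \left(-14\right)} = \frac{1}{8906 + 11 \left(-3\right) \left(-14\right)} = \frac{1}{8906 - -462} = \frac{1}{8906 + 462} = \frac{1}{9368}$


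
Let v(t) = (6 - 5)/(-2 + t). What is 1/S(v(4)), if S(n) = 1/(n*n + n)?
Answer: ¾ ≈ 0.75000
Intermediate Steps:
v(t) = 1/(-2 + t)
S(n) = 1/(n + n²) (S(n) = 1/(n² + n) = 1/(n + n²))
1/S(v(4)) = 1/(1/((1/(-2 + 4))*(1 + 1/(-2 + 4)))) = 1/(1/((1/2)*(1 + 1/2))) = 1/(1/((½)*(1 + ½))) = 1/(2/(3/2)) = 1/(2*(⅔)) = 1/(4/3) = ¾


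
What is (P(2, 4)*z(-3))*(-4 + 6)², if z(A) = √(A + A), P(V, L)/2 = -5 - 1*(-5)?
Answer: 0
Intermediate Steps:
P(V, L) = 0 (P(V, L) = 2*(-5 - 1*(-5)) = 2*(-5 + 5) = 2*0 = 0)
z(A) = √2*√A (z(A) = √(2*A) = √2*√A)
(P(2, 4)*z(-3))*(-4 + 6)² = (0*(√2*√(-3)))*(-4 + 6)² = (0*(√2*(I*√3)))*2² = (0*(I*√6))*4 = 0*4 = 0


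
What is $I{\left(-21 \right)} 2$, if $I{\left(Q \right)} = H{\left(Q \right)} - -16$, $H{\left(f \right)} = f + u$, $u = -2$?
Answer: $-14$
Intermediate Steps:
$H{\left(f \right)} = -2 + f$ ($H{\left(f \right)} = f - 2 = -2 + f$)
$I{\left(Q \right)} = 14 + Q$ ($I{\left(Q \right)} = \left(-2 + Q\right) - -16 = \left(-2 + Q\right) + 16 = 14 + Q$)
$I{\left(-21 \right)} 2 = \left(14 - 21\right) 2 = \left(-7\right) 2 = -14$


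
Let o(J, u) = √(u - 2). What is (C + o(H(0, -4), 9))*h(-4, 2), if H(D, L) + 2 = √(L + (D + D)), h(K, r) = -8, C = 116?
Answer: -928 - 8*√7 ≈ -949.17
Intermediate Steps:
H(D, L) = -2 + √(L + 2*D) (H(D, L) = -2 + √(L + (D + D)) = -2 + √(L + 2*D))
o(J, u) = √(-2 + u)
(C + o(H(0, -4), 9))*h(-4, 2) = (116 + √(-2 + 9))*(-8) = (116 + √7)*(-8) = -928 - 8*√7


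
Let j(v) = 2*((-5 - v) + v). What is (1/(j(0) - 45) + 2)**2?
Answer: 11881/3025 ≈ 3.9276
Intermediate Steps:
j(v) = -10 (j(v) = 2*(-5) = -10)
(1/(j(0) - 45) + 2)**2 = (1/(-10 - 45) + 2)**2 = (1/(-55) + 2)**2 = (-1/55 + 2)**2 = (109/55)**2 = 11881/3025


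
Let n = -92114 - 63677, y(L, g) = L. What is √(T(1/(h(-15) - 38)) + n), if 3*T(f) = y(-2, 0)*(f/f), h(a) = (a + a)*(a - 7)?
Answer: 5*I*√56085/3 ≈ 394.7*I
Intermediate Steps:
h(a) = 2*a*(-7 + a) (h(a) = (2*a)*(-7 + a) = 2*a*(-7 + a))
T(f) = -⅔ (T(f) = (-2*f/f)/3 = (-2*1)/3 = (⅓)*(-2) = -⅔)
n = -155791
√(T(1/(h(-15) - 38)) + n) = √(-⅔ - 155791) = √(-467375/3) = 5*I*√56085/3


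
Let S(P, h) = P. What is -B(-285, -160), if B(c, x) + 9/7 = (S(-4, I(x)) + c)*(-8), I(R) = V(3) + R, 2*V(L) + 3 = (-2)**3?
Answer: -16175/7 ≈ -2310.7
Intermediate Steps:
V(L) = -11/2 (V(L) = -3/2 + (1/2)*(-2)**3 = -3/2 + (1/2)*(-8) = -3/2 - 4 = -11/2)
I(R) = -11/2 + R
B(c, x) = 215/7 - 8*c (B(c, x) = -9/7 + (-4 + c)*(-8) = -9/7 + (32 - 8*c) = 215/7 - 8*c)
-B(-285, -160) = -(215/7 - 8*(-285)) = -(215/7 + 2280) = -1*16175/7 = -16175/7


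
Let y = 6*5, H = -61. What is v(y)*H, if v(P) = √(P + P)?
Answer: -122*√15 ≈ -472.50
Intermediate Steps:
y = 30
v(P) = √2*√P (v(P) = √(2*P) = √2*√P)
v(y)*H = (√2*√30)*(-61) = (2*√15)*(-61) = -122*√15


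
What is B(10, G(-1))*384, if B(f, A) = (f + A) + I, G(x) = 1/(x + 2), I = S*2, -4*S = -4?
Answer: 4992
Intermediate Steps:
S = 1 (S = -1/4*(-4) = 1)
I = 2 (I = 1*2 = 2)
G(x) = 1/(2 + x)
B(f, A) = 2 + A + f (B(f, A) = (f + A) + 2 = (A + f) + 2 = 2 + A + f)
B(10, G(-1))*384 = (2 + 1/(2 - 1) + 10)*384 = (2 + 1/1 + 10)*384 = (2 + 1 + 10)*384 = 13*384 = 4992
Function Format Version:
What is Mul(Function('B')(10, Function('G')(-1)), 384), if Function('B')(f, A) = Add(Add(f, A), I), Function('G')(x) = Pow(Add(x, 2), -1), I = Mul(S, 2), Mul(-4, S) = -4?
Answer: 4992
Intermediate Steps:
S = 1 (S = Mul(Rational(-1, 4), -4) = 1)
I = 2 (I = Mul(1, 2) = 2)
Function('G')(x) = Pow(Add(2, x), -1)
Function('B')(f, A) = Add(2, A, f) (Function('B')(f, A) = Add(Add(f, A), 2) = Add(Add(A, f), 2) = Add(2, A, f))
Mul(Function('B')(10, Function('G')(-1)), 384) = Mul(Add(2, Pow(Add(2, -1), -1), 10), 384) = Mul(Add(2, Pow(1, -1), 10), 384) = Mul(Add(2, 1, 10), 384) = Mul(13, 384) = 4992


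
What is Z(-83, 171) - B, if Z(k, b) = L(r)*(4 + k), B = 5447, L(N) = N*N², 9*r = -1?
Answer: -3970784/729 ≈ -5446.9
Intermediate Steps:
r = -⅑ (r = (⅑)*(-1) = -⅑ ≈ -0.11111)
L(N) = N³
Z(k, b) = -4/729 - k/729 (Z(k, b) = (-⅑)³*(4 + k) = -(4 + k)/729 = -4/729 - k/729)
Z(-83, 171) - B = (-4/729 - 1/729*(-83)) - 1*5447 = (-4/729 + 83/729) - 5447 = 79/729 - 5447 = -3970784/729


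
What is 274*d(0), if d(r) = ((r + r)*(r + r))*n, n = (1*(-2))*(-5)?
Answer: 0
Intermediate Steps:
n = 10 (n = -2*(-5) = 10)
d(r) = 40*r² (d(r) = ((r + r)*(r + r))*10 = ((2*r)*(2*r))*10 = (4*r²)*10 = 40*r²)
274*d(0) = 274*(40*0²) = 274*(40*0) = 274*0 = 0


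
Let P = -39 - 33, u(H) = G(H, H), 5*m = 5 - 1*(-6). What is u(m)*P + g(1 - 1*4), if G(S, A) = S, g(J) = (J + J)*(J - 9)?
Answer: -432/5 ≈ -86.400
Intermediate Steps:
g(J) = 2*J*(-9 + J) (g(J) = (2*J)*(-9 + J) = 2*J*(-9 + J))
m = 11/5 (m = (5 - 1*(-6))/5 = (5 + 6)/5 = (⅕)*11 = 11/5 ≈ 2.2000)
u(H) = H
P = -72
u(m)*P + g(1 - 1*4) = (11/5)*(-72) + 2*(1 - 1*4)*(-9 + (1 - 1*4)) = -792/5 + 2*(1 - 4)*(-9 + (1 - 4)) = -792/5 + 2*(-3)*(-9 - 3) = -792/5 + 2*(-3)*(-12) = -792/5 + 72 = -432/5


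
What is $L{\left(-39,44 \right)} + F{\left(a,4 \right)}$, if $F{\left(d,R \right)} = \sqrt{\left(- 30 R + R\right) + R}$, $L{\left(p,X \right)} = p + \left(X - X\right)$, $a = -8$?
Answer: $-39 + 4 i \sqrt{7} \approx -39.0 + 10.583 i$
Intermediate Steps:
$L{\left(p,X \right)} = p$ ($L{\left(p,X \right)} = p + 0 = p$)
$F{\left(d,R \right)} = 2 \sqrt{7} \sqrt{- R}$ ($F{\left(d,R \right)} = \sqrt{- 29 R + R} = \sqrt{- 28 R} = 2 \sqrt{7} \sqrt{- R}$)
$L{\left(-39,44 \right)} + F{\left(a,4 \right)} = -39 + 2 \sqrt{7} \sqrt{\left(-1\right) 4} = -39 + 2 \sqrt{7} \sqrt{-4} = -39 + 2 \sqrt{7} \cdot 2 i = -39 + 4 i \sqrt{7}$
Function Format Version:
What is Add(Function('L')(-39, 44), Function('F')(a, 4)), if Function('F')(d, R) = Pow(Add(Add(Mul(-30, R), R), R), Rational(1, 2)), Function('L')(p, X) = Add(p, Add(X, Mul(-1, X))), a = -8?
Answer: Add(-39, Mul(4, I, Pow(7, Rational(1, 2)))) ≈ Add(-39.000, Mul(10.583, I))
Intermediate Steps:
Function('L')(p, X) = p (Function('L')(p, X) = Add(p, 0) = p)
Function('F')(d, R) = Mul(2, Pow(7, Rational(1, 2)), Pow(Mul(-1, R), Rational(1, 2))) (Function('F')(d, R) = Pow(Add(Mul(-29, R), R), Rational(1, 2)) = Pow(Mul(-28, R), Rational(1, 2)) = Mul(2, Pow(7, Rational(1, 2)), Pow(Mul(-1, R), Rational(1, 2))))
Add(Function('L')(-39, 44), Function('F')(a, 4)) = Add(-39, Mul(2, Pow(7, Rational(1, 2)), Pow(Mul(-1, 4), Rational(1, 2)))) = Add(-39, Mul(2, Pow(7, Rational(1, 2)), Pow(-4, Rational(1, 2)))) = Add(-39, Mul(2, Pow(7, Rational(1, 2)), Mul(2, I))) = Add(-39, Mul(4, I, Pow(7, Rational(1, 2))))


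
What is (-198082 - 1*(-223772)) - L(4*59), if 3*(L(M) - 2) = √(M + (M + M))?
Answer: 25688 - 2*√177/3 ≈ 25679.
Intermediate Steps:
L(M) = 2 + √3*√M/3 (L(M) = 2 + √(M + (M + M))/3 = 2 + √(M + 2*M)/3 = 2 + √(3*M)/3 = 2 + (√3*√M)/3 = 2 + √3*√M/3)
(-198082 - 1*(-223772)) - L(4*59) = (-198082 - 1*(-223772)) - (2 + √3*√(4*59)/3) = (-198082 + 223772) - (2 + √3*√236/3) = 25690 - (2 + √3*(2*√59)/3) = 25690 - (2 + 2*√177/3) = 25690 + (-2 - 2*√177/3) = 25688 - 2*√177/3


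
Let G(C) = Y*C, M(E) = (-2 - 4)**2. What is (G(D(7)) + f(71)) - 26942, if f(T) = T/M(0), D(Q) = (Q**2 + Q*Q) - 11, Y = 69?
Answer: -753733/36 ≈ -20937.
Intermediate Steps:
M(E) = 36 (M(E) = (-6)**2 = 36)
D(Q) = -11 + 2*Q**2 (D(Q) = (Q**2 + Q**2) - 11 = 2*Q**2 - 11 = -11 + 2*Q**2)
f(T) = T/36
G(C) = 69*C
(G(D(7)) + f(71)) - 26942 = (69*(-11 + 2*7**2) + (1/36)*71) - 26942 = (69*(-11 + 2*49) + 71/36) - 26942 = (69*(-11 + 98) + 71/36) - 26942 = (69*87 + 71/36) - 26942 = (6003 + 71/36) - 26942 = 216179/36 - 26942 = -753733/36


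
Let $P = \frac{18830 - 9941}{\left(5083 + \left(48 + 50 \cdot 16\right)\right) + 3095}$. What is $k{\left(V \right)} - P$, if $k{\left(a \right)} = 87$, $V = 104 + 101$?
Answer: $\frac{776373}{9026} \approx 86.015$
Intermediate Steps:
$V = 205$
$P = \frac{8889}{9026}$ ($P = \frac{8889}{\left(5083 + \left(48 + 800\right)\right) + 3095} = \frac{8889}{\left(5083 + 848\right) + 3095} = \frac{8889}{5931 + 3095} = \frac{8889}{9026} \approx 0.98482$)
$k{\left(V \right)} - P = 87 - \frac{8889}{9026} = \frac{776373}{9026}$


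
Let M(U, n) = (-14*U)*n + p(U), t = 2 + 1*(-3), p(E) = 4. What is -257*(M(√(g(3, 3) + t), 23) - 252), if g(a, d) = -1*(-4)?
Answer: 63736 + 82754*√3 ≈ 2.0707e+5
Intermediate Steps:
g(a, d) = 4
t = -1 (t = 2 - 3 = -1)
M(U, n) = 4 - 14*U*n (M(U, n) = (-14*U)*n + 4 = -14*U*n + 4 = 4 - 14*U*n)
-257*(M(√(g(3, 3) + t), 23) - 252) = -257*((4 - 14*√(4 - 1)*23) - 252) = -257*((4 - 14*√3*23) - 252) = -257*((4 - 322*√3) - 252) = -257*(-248 - 322*√3) = 63736 + 82754*√3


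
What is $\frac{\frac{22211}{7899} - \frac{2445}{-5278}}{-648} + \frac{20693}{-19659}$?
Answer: $- \frac{187240178170625}{177033996489168} \approx -1.0577$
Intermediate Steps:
$\frac{\frac{22211}{7899} - \frac{2445}{-5278}}{-648} + \frac{20693}{-19659} = \left(22211 \cdot \frac{1}{7899} - - \frac{2445}{5278}\right) \left(- \frac{1}{648}\right) + 20693 \left(- \frac{1}{19659}\right) = \left(\frac{22211}{7899} + \frac{2445}{5278}\right) \left(- \frac{1}{648}\right) - \frac{20693}{19659} = \frac{136542713}{41690922} \left(- \frac{1}{648}\right) - \frac{20693}{19659} = - \frac{136542713}{27015717456} - \frac{20693}{19659} = - \frac{187240178170625}{177033996489168}$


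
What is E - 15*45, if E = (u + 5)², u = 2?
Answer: -626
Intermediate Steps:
E = 49 (E = (2 + 5)² = 7² = 49)
E - 15*45 = 49 - 15*45 = 49 - 675 = -626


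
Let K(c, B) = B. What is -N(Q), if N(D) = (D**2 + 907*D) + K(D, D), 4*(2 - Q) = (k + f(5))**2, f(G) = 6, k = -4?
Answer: -909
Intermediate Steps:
Q = 1 (Q = 2 - (-4 + 6)**2/4 = 2 - 1/4*2**2 = 2 - 1/4*4 = 2 - 1 = 1)
N(D) = D**2 + 908*D (N(D) = (D**2 + 907*D) + D = D**2 + 908*D)
-N(Q) = -(908 + 1) = -909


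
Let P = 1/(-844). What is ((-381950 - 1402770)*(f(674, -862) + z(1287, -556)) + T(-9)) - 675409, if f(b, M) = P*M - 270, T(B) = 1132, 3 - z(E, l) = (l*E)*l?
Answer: 149823854448680473/211 ≈ 7.1007e+14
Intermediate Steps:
z(E, l) = 3 - E*l² (z(E, l) = 3 - l*E*l = 3 - E*l*l = 3 - E*l²)
P = -1/844 ≈ -0.0011848
f(b, M) = -270 - M/844 (f(b, M) = -M/844 - 270 = -270 - M/844)
((-381950 - 1402770)*(f(674, -862) + z(1287, -556)) + T(-9)) - 675409 = ((-381950 - 1402770)*((-270 - 1/844*(-862)) + (3 - 1*1287*(-556)²)) + 1132) - 675409 = (-1784720*((-270 + 431/422) + (3 - 1*1287*309136)) + 1132) - 675409 = (-1784720*(-113509/422 + (3 - 397858032)) + 1132) - 675409 = (-1784720*(-113509/422 - 397858029) + 1132) - 675409 = (-1784720*(-167896201747/422) + 1132) - 675409 = (149823854590952920/211 + 1132) - 675409 = 149823854591191772/211 - 675409 = 149823854448680473/211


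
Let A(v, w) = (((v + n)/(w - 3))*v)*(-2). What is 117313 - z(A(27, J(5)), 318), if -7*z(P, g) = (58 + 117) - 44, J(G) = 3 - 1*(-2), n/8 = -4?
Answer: 821322/7 ≈ 1.1733e+5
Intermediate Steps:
n = -32 (n = 8*(-4) = -32)
J(G) = 5 (J(G) = 3 + 2 = 5)
A(v, w) = -2*v*(-32 + v)/(-3 + w) (A(v, w) = (((v - 32)/(w - 3))*v)*(-2) = (((-32 + v)/(-3 + w))*v)*(-2) = (v*(-32 + v)/(-3 + w))*(-2) = -2*v*(-32 + v)/(-3 + w))
z(P, g) = -131/7 (z(P, g) = -((58 + 117) - 44)/7 = -(175 - 44)/7 = -⅐*131 = -131/7)
117313 - z(A(27, J(5)), 318) = 117313 - 1*(-131/7) = 117313 + 131/7 = 821322/7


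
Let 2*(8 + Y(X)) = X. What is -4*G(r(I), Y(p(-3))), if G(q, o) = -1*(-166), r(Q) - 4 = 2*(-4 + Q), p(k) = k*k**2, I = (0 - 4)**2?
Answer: -664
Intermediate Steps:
I = 16 (I = (-4)**2 = 16)
p(k) = k**3
r(Q) = -4 + 2*Q (r(Q) = 4 + 2*(-4 + Q) = 4 + (-8 + 2*Q) = -4 + 2*Q)
Y(X) = -8 + X/2
G(q, o) = 166
-4*G(r(I), Y(p(-3))) = -4*166 = -664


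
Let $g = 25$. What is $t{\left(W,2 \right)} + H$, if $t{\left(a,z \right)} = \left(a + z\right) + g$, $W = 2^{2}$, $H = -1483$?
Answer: $-1452$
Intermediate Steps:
$W = 4$
$t{\left(a,z \right)} = 25 + a + z$ ($t{\left(a,z \right)} = \left(a + z\right) + 25 = 25 + a + z$)
$t{\left(W,2 \right)} + H = \left(25 + 4 + 2\right) - 1483 = 31 - 1483 = -1452$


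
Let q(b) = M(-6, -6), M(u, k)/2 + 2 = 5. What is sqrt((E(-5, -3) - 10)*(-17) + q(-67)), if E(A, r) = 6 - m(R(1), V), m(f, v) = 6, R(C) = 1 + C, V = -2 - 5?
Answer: 4*sqrt(11) ≈ 13.266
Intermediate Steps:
M(u, k) = 6 (M(u, k) = -4 + 2*5 = -4 + 10 = 6)
q(b) = 6
V = -7
E(A, r) = 0 (E(A, r) = 6 - 1*6 = 6 - 6 = 0)
sqrt((E(-5, -3) - 10)*(-17) + q(-67)) = sqrt((0 - 10)*(-17) + 6) = sqrt(-10*(-17) + 6) = sqrt(170 + 6) = sqrt(176) = 4*sqrt(11)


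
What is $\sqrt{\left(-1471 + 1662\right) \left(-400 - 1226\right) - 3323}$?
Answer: $i \sqrt{313889} \approx 560.26 i$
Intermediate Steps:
$\sqrt{\left(-1471 + 1662\right) \left(-400 - 1226\right) - 3323} = \sqrt{191 \left(-1626\right) - 3323} = \sqrt{-310566 - 3323} = \sqrt{-313889} = i \sqrt{313889}$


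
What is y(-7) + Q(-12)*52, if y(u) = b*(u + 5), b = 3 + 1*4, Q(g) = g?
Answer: -638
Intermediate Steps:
b = 7 (b = 3 + 4 = 7)
y(u) = 35 + 7*u (y(u) = 7*(u + 5) = 7*(5 + u) = 35 + 7*u)
y(-7) + Q(-12)*52 = (35 + 7*(-7)) - 12*52 = (35 - 49) - 624 = -14 - 624 = -638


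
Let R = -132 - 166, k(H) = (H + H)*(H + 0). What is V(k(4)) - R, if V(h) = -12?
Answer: 286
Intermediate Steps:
k(H) = 2*H² (k(H) = (2*H)*H = 2*H²)
R = -298
V(k(4)) - R = -12 - 1*(-298) = -12 + 298 = 286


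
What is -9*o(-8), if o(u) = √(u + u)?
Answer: -36*I ≈ -36.0*I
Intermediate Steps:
o(u) = √2*√u (o(u) = √(2*u) = √2*√u)
-9*o(-8) = -9*√2*√(-8) = -9*√2*2*I*√2 = -36*I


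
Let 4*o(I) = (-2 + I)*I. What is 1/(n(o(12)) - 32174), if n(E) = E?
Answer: -1/32144 ≈ -3.1110e-5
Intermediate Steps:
o(I) = I*(-2 + I)/4 (o(I) = ((-2 + I)*I)/4 = (I*(-2 + I))/4 = I*(-2 + I)/4)
1/(n(o(12)) - 32174) = 1/((1/4)*12*(-2 + 12) - 32174) = 1/((1/4)*12*10 - 32174) = 1/(30 - 32174) = 1/(-32144) = -1/32144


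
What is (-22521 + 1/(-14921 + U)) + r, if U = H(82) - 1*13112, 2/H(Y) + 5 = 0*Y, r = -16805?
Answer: -5512207447/140167 ≈ -39326.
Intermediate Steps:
H(Y) = -⅖ (H(Y) = 2/(-5 + 0*Y) = 2/(-5 + 0) = 2/(-5) = 2*(-⅕) = -⅖)
U = -65562/5 (U = -⅖ - 1*13112 = -⅖ - 13112 = -65562/5 ≈ -13112.)
(-22521 + 1/(-14921 + U)) + r = (-22521 + 1/(-14921 - 65562/5)) - 16805 = (-22521 + 1/(-140167/5)) - 16805 = (-22521 - 5/140167) - 16805 = -3156701012/140167 - 16805 = -5512207447/140167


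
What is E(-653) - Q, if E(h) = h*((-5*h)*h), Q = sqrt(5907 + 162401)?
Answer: 1392225385 - 2*sqrt(42077) ≈ 1.3922e+9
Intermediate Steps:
Q = 2*sqrt(42077) (Q = sqrt(168308) = 2*sqrt(42077) ≈ 410.25)
E(h) = -5*h**3 (E(h) = h*(-5*h**2) = -5*h**3)
E(-653) - Q = -5*(-653)**3 - 2*sqrt(42077) = -5*(-278445077) - 2*sqrt(42077) = 1392225385 - 2*sqrt(42077)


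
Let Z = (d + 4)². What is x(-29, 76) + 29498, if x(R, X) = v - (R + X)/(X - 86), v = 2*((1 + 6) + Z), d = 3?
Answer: 296147/10 ≈ 29615.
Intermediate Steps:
Z = 49 (Z = (3 + 4)² = 7² = 49)
v = 112 (v = 2*((1 + 6) + 49) = 2*(7 + 49) = 2*56 = 112)
x(R, X) = 112 - (R + X)/(-86 + X) (x(R, X) = 112 - (R + X)/(X - 86) = 112 - (R + X)/(-86 + X))
x(-29, 76) + 29498 = (-9632 - 1*(-29) + 111*76)/(-86 + 76) + 29498 = (-9632 + 29 + 8436)/(-10) + 29498 = -⅒*(-1167) + 29498 = 1167/10 + 29498 = 296147/10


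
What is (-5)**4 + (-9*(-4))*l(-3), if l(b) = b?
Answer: 517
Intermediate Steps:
(-5)**4 + (-9*(-4))*l(-3) = (-5)**4 - 9*(-4)*(-3) = 625 + 36*(-3) = 625 - 108 = 517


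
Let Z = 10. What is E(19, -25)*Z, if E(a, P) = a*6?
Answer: 1140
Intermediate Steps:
E(a, P) = 6*a
E(19, -25)*Z = (6*19)*10 = 114*10 = 1140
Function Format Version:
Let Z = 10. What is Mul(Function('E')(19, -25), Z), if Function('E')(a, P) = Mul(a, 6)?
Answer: 1140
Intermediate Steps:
Function('E')(a, P) = Mul(6, a)
Mul(Function('E')(19, -25), Z) = Mul(Mul(6, 19), 10) = Mul(114, 10) = 1140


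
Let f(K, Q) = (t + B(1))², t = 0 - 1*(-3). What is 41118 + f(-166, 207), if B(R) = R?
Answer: 41134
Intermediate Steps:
t = 3 (t = 0 + 3 = 3)
f(K, Q) = 16 (f(K, Q) = (3 + 1)² = 4² = 16)
41118 + f(-166, 207) = 41118 + 16 = 41134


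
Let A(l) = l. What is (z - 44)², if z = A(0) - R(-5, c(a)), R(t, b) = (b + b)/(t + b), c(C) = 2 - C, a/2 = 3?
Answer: 163216/81 ≈ 2015.0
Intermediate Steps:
a = 6 (a = 2*3 = 6)
R(t, b) = 2*b/(b + t) (R(t, b) = (2*b)/(b + t) = 2*b/(b + t))
z = -8/9 (z = 0 - 2*(2 - 1*6)/((2 - 1*6) - 5) = 0 - 2*(2 - 6)/((2 - 6) - 5) = 0 - 2*(-4)/(-4 - 5) = 0 - 2*(-4)/(-9) = 0 - 2*(-4)*(-1)/9 = 0 - 1*8/9 = 0 - 8/9 = -8/9 ≈ -0.88889)
(z - 44)² = (-8/9 - 44)² = (-404/9)² = 163216/81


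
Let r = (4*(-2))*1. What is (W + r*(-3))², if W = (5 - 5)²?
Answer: 576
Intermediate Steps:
r = -8 (r = -8*1 = -8)
W = 0 (W = 0² = 0)
(W + r*(-3))² = (0 - 8*(-3))² = (0 + 24)² = 24² = 576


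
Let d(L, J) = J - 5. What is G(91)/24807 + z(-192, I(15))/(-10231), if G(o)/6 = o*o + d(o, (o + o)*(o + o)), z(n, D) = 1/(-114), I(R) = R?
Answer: 96572463469/9644415846 ≈ 10.013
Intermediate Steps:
d(L, J) = -5 + J
z(n, D) = -1/114
G(o) = -30 + 30*o² (G(o) = 6*(o*o + (-5 + (o + o)*(o + o))) = 6*(o² + (-5 + (2*o)*(2*o))) = 6*(o² + (-5 + 4*o²)) = 6*(-5 + 5*o²) = -30 + 30*o²)
G(91)/24807 + z(-192, I(15))/(-10231) = (-30 + 30*91²)/24807 - 1/114/(-10231) = (-30 + 30*8281)*(1/24807) - 1/114*(-1/10231) = (-30 + 248430)*(1/24807) + 1/1166334 = 248400*(1/24807) + 1/1166334 = 82800/8269 + 1/1166334 = 96572463469/9644415846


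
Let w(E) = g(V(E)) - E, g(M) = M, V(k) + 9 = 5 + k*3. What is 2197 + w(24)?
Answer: 2241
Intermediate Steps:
V(k) = -4 + 3*k (V(k) = -9 + (5 + k*3) = -9 + (5 + 3*k) = -4 + 3*k)
w(E) = -4 + 2*E (w(E) = (-4 + 3*E) - E = -4 + 2*E)
2197 + w(24) = 2197 + (-4 + 2*24) = 2197 + (-4 + 48) = 2197 + 44 = 2241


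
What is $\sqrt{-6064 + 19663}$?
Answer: $3 \sqrt{1511} \approx 116.61$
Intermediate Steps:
$\sqrt{-6064 + 19663} = \sqrt{13599} = 3 \sqrt{1511}$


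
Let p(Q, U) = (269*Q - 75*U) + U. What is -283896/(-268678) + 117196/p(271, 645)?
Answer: 19316682656/3381178291 ≈ 5.7130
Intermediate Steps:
p(Q, U) = -74*U + 269*Q (p(Q, U) = (-75*U + 269*Q) + U = -74*U + 269*Q)
-283896/(-268678) + 117196/p(271, 645) = -283896/(-268678) + 117196/(-74*645 + 269*271) = -283896*(-1/268678) + 117196/(-47730 + 72899) = 141948/134339 + 117196/25169 = 19316682656/3381178291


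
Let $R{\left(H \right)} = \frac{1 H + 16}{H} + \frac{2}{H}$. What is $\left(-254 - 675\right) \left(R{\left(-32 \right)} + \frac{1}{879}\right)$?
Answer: $- \frac{5731001}{14064} \approx -407.49$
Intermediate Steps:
$R{\left(H \right)} = \frac{2}{H} + \frac{16 + H}{H}$ ($R{\left(H \right)} = \frac{H + 16}{H} + \frac{2}{H} = \frac{16 + H}{H} + \frac{2}{H} = \frac{2}{H} + \frac{16 + H}{H}$)
$\left(-254 - 675\right) \left(R{\left(-32 \right)} + \frac{1}{879}\right) = \left(-254 - 675\right) \left(\frac{18 - 32}{-32} + \frac{1}{879}\right) = - 929 \left(\left(- \frac{1}{32}\right) \left(-14\right) + \frac{1}{879}\right) = - 929 \left(\frac{7}{16} + \frac{1}{879}\right) = \left(-929\right) \frac{6169}{14064} = - \frac{5731001}{14064}$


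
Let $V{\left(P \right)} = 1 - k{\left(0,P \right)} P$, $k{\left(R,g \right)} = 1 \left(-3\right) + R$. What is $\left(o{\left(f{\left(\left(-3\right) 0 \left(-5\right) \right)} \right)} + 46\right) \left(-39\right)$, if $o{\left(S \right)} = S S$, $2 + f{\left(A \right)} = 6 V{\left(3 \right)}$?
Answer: $-132990$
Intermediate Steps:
$k{\left(R,g \right)} = -3 + R$
$V{\left(P \right)} = 1 + 3 P$ ($V{\left(P \right)} = 1 - \left(-3 + 0\right) P = 1 - - 3 P = 1 + 3 P$)
$f{\left(A \right)} = 58$ ($f{\left(A \right)} = -2 + 6 \left(1 + 3 \cdot 3\right) = -2 + 6 \left(1 + 9\right) = -2 + 6 \cdot 10 = -2 + 60 = 58$)
$o{\left(S \right)} = S^{2}$
$\left(o{\left(f{\left(\left(-3\right) 0 \left(-5\right) \right)} \right)} + 46\right) \left(-39\right) = \left(58^{2} + 46\right) \left(-39\right) = \left(3364 + 46\right) \left(-39\right) = 3410 \left(-39\right) = -132990$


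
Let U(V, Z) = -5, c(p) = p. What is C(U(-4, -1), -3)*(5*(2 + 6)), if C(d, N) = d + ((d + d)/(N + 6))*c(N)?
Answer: 200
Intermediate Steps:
C(d, N) = d + 2*N*d/(6 + N) (C(d, N) = d + ((d + d)/(N + 6))*N = d + ((2*d)/(6 + N))*N = d + (2*d/(6 + N))*N = d + 2*N*d/(6 + N))
C(U(-4, -1), -3)*(5*(2 + 6)) = (3*(-5)*(2 - 3)/(6 - 3))*(5*(2 + 6)) = (3*(-5)*(-1)/3)*(5*8) = (3*(-5)*(1/3)*(-1))*40 = 5*40 = 200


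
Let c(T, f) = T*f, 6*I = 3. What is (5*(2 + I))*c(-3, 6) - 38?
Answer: -263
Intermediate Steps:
I = 1/2 (I = (1/6)*3 = 1/2 ≈ 0.50000)
(5*(2 + I))*c(-3, 6) - 38 = (5*(2 + 1/2))*(-3*6) - 38 = (5*(5/2))*(-18) - 38 = (25/2)*(-18) - 38 = -225 - 38 = -263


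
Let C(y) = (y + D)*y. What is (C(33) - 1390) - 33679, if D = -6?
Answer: -34178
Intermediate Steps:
C(y) = y*(-6 + y) (C(y) = (y - 6)*y = (-6 + y)*y = y*(-6 + y))
(C(33) - 1390) - 33679 = (33*(-6 + 33) - 1390) - 33679 = (33*27 - 1390) - 33679 = (891 - 1390) - 33679 = -499 - 33679 = -34178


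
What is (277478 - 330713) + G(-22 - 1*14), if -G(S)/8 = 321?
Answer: -55803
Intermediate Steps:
G(S) = -2568 (G(S) = -8*321 = -2568)
(277478 - 330713) + G(-22 - 1*14) = (277478 - 330713) - 2568 = -53235 - 2568 = -55803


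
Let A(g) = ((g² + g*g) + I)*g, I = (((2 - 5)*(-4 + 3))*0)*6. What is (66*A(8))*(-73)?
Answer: -4933632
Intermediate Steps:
I = 0 (I = (-3*(-1)*0)*6 = (3*0)*6 = 0*6 = 0)
A(g) = 2*g³ (A(g) = ((g² + g*g) + 0)*g = ((g² + g²) + 0)*g = (2*g² + 0)*g = (2*g²)*g = 2*g³)
(66*A(8))*(-73) = (66*(2*8³))*(-73) = (66*(2*512))*(-73) = (66*1024)*(-73) = 67584*(-73) = -4933632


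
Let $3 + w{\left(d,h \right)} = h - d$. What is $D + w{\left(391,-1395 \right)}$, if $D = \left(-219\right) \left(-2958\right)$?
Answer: $646013$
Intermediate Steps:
$w{\left(d,h \right)} = -3 + h - d$ ($w{\left(d,h \right)} = -3 - \left(d - h\right) = -3 + h - d$)
$D = 647802$
$D + w{\left(391,-1395 \right)} = 647802 - 1789 = 646013$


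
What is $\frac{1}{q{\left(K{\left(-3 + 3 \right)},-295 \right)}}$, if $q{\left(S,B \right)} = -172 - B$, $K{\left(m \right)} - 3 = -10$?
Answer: $\frac{1}{123} \approx 0.0081301$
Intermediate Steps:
$K{\left(m \right)} = -7$ ($K{\left(m \right)} = 3 - 10 = -7$)
$\frac{1}{q{\left(K{\left(-3 + 3 \right)},-295 \right)}} = \frac{1}{-172 - -295} = \frac{1}{-172 + 295} = \frac{1}{123}$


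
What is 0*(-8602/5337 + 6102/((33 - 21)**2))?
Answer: 0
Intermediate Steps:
0*(-8602/5337 + 6102/((33 - 21)**2)) = 0*(-8602*1/5337 + 6102/(12**2)) = 0*(-8602/5337 + 6102/144) = 0*(-8602/5337 + 6102*(1/144)) = 0*(-8602/5337 + 339/8) = 0*(1740427/42696) = 0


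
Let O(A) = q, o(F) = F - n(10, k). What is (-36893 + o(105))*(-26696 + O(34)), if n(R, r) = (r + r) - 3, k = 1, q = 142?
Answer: 976841998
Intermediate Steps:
n(R, r) = -3 + 2*r (n(R, r) = 2*r - 3 = -3 + 2*r)
o(F) = 1 + F (o(F) = F - (-3 + 2*1) = F - (-3 + 2) = F - 1*(-1) = F + 1 = 1 + F)
O(A) = 142
(-36893 + o(105))*(-26696 + O(34)) = (-36893 + (1 + 105))*(-26696 + 142) = (-36893 + 106)*(-26554) = -36787*(-26554) = 976841998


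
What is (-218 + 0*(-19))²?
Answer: 47524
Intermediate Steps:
(-218 + 0*(-19))² = (-218 + 0)² = (-218)² = 47524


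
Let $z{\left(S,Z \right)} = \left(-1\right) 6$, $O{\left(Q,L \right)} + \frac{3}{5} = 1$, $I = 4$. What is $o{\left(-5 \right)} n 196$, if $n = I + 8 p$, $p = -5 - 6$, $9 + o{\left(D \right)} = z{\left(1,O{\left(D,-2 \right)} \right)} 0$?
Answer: $148176$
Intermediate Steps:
$O{\left(Q,L \right)} = \frac{2}{5}$ ($O{\left(Q,L \right)} = - \frac{3}{5} + 1 = \frac{2}{5}$)
$z{\left(S,Z \right)} = -6$
$o{\left(D \right)} = -9$ ($o{\left(D \right)} = -9 - 0 = -9 + 0 = -9$)
$p = -11$ ($p = -5 - 6 = -11$)
$n = -84$ ($n = 4 + 8 \left(-11\right) = 4 - 88 = -84$)
$o{\left(-5 \right)} n 196 = \left(-9\right) \left(-84\right) 196 = 756 \cdot 196 = 148176$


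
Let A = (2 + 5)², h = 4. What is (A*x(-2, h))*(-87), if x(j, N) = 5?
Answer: -21315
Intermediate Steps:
A = 49 (A = 7² = 49)
(A*x(-2, h))*(-87) = (49*5)*(-87) = 245*(-87) = -21315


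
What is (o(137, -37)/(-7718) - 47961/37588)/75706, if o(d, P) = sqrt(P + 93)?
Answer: -47961/2845637128 - sqrt(14)/292149454 ≈ -1.6867e-5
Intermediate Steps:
o(d, P) = sqrt(93 + P)
(o(137, -37)/(-7718) - 47961/37588)/75706 = (sqrt(93 - 37)/(-7718) - 47961/37588)/75706 = (sqrt(56)*(-1/7718) - 47961*1/37588)*(1/75706) = ((2*sqrt(14))*(-1/7718) - 47961/37588)*(1/75706) = (-sqrt(14)/3859 - 47961/37588)*(1/75706) = (-47961/37588 - sqrt(14)/3859)*(1/75706) = -47961/2845637128 - sqrt(14)/292149454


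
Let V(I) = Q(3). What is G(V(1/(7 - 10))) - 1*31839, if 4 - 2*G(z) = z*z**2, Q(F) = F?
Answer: -63701/2 ≈ -31851.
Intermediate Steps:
V(I) = 3
G(z) = 2 - z**3/2 (G(z) = 2 - z*z**2/2 = 2 - z**3/2)
G(V(1/(7 - 10))) - 1*31839 = (2 - 1/2*3**3) - 1*31839 = (2 - 1/2*27) - 31839 = (2 - 27/2) - 31839 = -23/2 - 31839 = -63701/2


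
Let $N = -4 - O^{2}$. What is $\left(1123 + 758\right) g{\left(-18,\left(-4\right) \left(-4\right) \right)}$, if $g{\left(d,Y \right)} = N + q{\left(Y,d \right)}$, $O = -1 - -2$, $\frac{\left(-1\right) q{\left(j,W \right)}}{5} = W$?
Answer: $159885$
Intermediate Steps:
$q{\left(j,W \right)} = - 5 W$
$O = 1$ ($O = -1 + 2 = 1$)
$N = -5$ ($N = -4 - 1^{2} = -4 - 1 = -5$)
$g{\left(d,Y \right)} = -5 - 5 d$
$\left(1123 + 758\right) g{\left(-18,\left(-4\right) \left(-4\right) \right)} = \left(1123 + 758\right) \left(-5 - -90\right) = 1881 \left(-5 + 90\right) = 1881 \cdot 85 = 159885$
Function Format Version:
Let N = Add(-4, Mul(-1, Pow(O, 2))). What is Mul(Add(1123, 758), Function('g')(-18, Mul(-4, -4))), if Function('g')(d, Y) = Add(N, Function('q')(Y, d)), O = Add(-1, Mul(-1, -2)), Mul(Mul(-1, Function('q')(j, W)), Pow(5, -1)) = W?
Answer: 159885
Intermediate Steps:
Function('q')(j, W) = Mul(-5, W)
O = 1 (O = Add(-1, 2) = 1)
N = -5 (N = Add(-4, Mul(-1, Pow(1, 2))) = Add(-4, Mul(-1, 1)) = Add(-4, -1) = -5)
Function('g')(d, Y) = Add(-5, Mul(-5, d))
Mul(Add(1123, 758), Function('g')(-18, Mul(-4, -4))) = Mul(Add(1123, 758), Add(-5, Mul(-5, -18))) = Mul(1881, Add(-5, 90)) = Mul(1881, 85) = 159885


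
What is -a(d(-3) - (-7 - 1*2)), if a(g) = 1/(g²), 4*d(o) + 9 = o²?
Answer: -1/81 ≈ -0.012346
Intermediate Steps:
d(o) = -9/4 + o²/4
a(g) = g⁻²
-a(d(-3) - (-7 - 1*2)) = -1/((-9/4 + (¼)*(-3)²) - (-7 - 1*2))² = -1/((-9/4 + (¼)*9) - (-7 - 2))² = -1/((-9/4 + 9/4) - 1*(-9))² = -1/(0 + 9)² = -1/9² = -1*1/81 = -1/81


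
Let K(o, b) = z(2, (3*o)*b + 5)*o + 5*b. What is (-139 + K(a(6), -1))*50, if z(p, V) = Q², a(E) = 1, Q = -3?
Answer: -6750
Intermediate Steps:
z(p, V) = 9 (z(p, V) = (-3)² = 9)
K(o, b) = 5*b + 9*o (K(o, b) = 9*o + 5*b = 5*b + 9*o)
(-139 + K(a(6), -1))*50 = (-139 + (5*(-1) + 9*1))*50 = (-139 + (-5 + 9))*50 = (-139 + 4)*50 = -135*50 = -6750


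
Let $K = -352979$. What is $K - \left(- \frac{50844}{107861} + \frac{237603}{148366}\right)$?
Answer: $- \frac{5648707533046633}{16002905126} \approx -3.5298 \cdot 10^{5}$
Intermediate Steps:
$K - \left(- \frac{50844}{107861} + \frac{237603}{148366}\right) = -352979 - \left(- \frac{50844}{107861} + \frac{237603}{148366}\right) = -352979 - \frac{18084576279}{16002905126} = - \frac{5648707533046633}{16002905126}$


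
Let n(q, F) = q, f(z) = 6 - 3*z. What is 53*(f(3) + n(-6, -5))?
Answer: -477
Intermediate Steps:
53*(f(3) + n(-6, -5)) = 53*((6 - 3*3) - 6) = 53*((6 - 9) - 6) = 53*(-3 - 6) = 53*(-9) = -477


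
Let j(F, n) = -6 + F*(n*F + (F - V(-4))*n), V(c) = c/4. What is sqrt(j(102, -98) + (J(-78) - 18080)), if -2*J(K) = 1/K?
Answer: I*sqrt(12577246305)/78 ≈ 1437.8*I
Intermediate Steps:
V(c) = c/4 (V(c) = c*(1/4) = c/4)
j(F, n) = -6 + F*(F*n + n*(1 + F)) (j(F, n) = -6 + F*(n*F + (F - (-4)/4)*n) = -6 + F*(F*n + (F - 1*(-1))*n) = -6 + F*(F*n + (F + 1)*n) = -6 + F*(F*n + (1 + F)*n) = -6 + F*(F*n + n*(1 + F)))
J(K) = -1/(2*K)
sqrt(j(102, -98) + (J(-78) - 18080)) = sqrt((-6 + 102*(-98) + 2*(-98)*102**2) + (-1/2/(-78) - 18080)) = sqrt((-6 - 9996 + 2*(-98)*10404) + (-1/2*(-1/78) - 18080)) = sqrt((-6 - 9996 - 2039184) + (1/156 - 18080)) = sqrt(-2049186 - 2820479/156) = sqrt(-322493495/156) = I*sqrt(12577246305)/78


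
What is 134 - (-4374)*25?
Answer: 109484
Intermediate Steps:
134 - (-4374)*25 = 134 - 486*(-225) = 134 + 109350 = 109484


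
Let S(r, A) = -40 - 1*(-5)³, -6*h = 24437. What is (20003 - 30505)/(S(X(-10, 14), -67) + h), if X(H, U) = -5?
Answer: 63012/23927 ≈ 2.6335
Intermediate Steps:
h = -24437/6 (h = -⅙*24437 = -24437/6 ≈ -4072.8)
S(r, A) = 85 (S(r, A) = -40 - 1*(-125) = -40 + 125 = 85)
(20003 - 30505)/(S(X(-10, 14), -67) + h) = (20003 - 30505)/(85 - 24437/6) = -10502/(-23927/6) = -10502*(-6/23927) = 63012/23927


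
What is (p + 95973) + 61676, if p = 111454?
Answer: 269103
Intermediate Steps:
(p + 95973) + 61676 = (111454 + 95973) + 61676 = 207427 + 61676 = 269103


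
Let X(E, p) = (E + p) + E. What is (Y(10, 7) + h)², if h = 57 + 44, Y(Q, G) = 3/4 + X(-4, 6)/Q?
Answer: 4124961/400 ≈ 10312.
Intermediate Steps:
X(E, p) = p + 2*E
Y(Q, G) = ¾ - 2/Q (Y(Q, G) = 3/4 + (6 + 2*(-4))/Q = 3*(¼) + (6 - 8)/Q = ¾ - 2/Q)
h = 101
(Y(10, 7) + h)² = ((¾ - 2/10) + 101)² = ((¾ - 2*⅒) + 101)² = ((¾ - ⅕) + 101)² = (11/20 + 101)² = (2031/20)² = 4124961/400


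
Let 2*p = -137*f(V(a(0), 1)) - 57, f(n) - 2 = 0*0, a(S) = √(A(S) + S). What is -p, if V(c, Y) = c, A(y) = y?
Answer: 331/2 ≈ 165.50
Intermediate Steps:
a(S) = √2*√S (a(S) = √(S + S) = √(2*S) = √2*√S)
f(n) = 2 (f(n) = 2 + 0*0 = 2 + 0 = 2)
p = -331/2 (p = (-137*2 - 57)/2 = (-274 - 57)/2 = (½)*(-331) = -331/2 ≈ -165.50)
-p = -1*(-331/2) = 331/2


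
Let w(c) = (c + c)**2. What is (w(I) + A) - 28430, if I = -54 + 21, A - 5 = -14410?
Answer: -38479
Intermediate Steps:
A = -14405 (A = 5 - 14410 = -14405)
I = -33
w(c) = 4*c**2 (w(c) = (2*c)**2 = 4*c**2)
(w(I) + A) - 28430 = (4*(-33)**2 - 14405) - 28430 = (4*1089 - 14405) - 28430 = (4356 - 14405) - 28430 = -10049 - 28430 = -38479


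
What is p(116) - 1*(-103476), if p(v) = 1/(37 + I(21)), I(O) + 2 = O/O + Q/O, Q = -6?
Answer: 25869007/250 ≈ 1.0348e+5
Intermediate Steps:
I(O) = -1 - 6/O (I(O) = -2 + (O/O - 6/O) = -2 + (1 - 6/O) = -1 - 6/O)
p(v) = 7/250 (p(v) = 1/(37 + (-6 - 1*21)/21) = 1/(37 + (-6 - 21)/21) = 1/(37 + (1/21)*(-27)) = 1/(37 - 9/7) = 1/(250/7) = 7/250)
p(116) - 1*(-103476) = 7/250 - 1*(-103476) = 7/250 + 103476 = 25869007/250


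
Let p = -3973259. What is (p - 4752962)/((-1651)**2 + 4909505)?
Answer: -1246603/1090758 ≈ -1.1429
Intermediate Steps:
(p - 4752962)/((-1651)**2 + 4909505) = (-3973259 - 4752962)/((-1651)**2 + 4909505) = -8726221/(2725801 + 4909505) = -8726221/7635306 = -8726221*1/7635306 = -1246603/1090758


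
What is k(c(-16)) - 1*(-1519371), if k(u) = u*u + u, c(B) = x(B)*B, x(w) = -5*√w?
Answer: 1416971 + 320*I ≈ 1.417e+6 + 320.0*I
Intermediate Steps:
c(B) = -5*B^(3/2) (c(B) = (-5*√B)*B = -5*B^(3/2))
k(u) = u + u² (k(u) = u² + u = u + u²)
k(c(-16)) - 1*(-1519371) = (-(-320)*I)*(1 - (-320)*I) - 1*(-1519371) = (-(-320)*I)*(1 - (-320)*I) + 1519371 = (320*I)*(1 + 320*I) + 1519371 = 320*I*(1 + 320*I) + 1519371 = 1519371 + 320*I*(1 + 320*I)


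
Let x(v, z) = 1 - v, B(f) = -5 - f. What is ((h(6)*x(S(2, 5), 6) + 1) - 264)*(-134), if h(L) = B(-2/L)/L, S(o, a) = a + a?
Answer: 34304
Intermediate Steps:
S(o, a) = 2*a
h(L) = (-5 + 2/L)/L (h(L) = (-5 - (-2)/L)/L = (-5 + 2/L)/L)
((h(6)*x(S(2, 5), 6) + 1) - 264)*(-134) = ((((2 - 5*6)/6²)*(1 - 2*5) + 1) - 264)*(-134) = ((((2 - 30)/36)*(1 - 1*10) + 1) - 264)*(-134) = ((((1/36)*(-28))*(1 - 10) + 1) - 264)*(-134) = ((-7/9*(-9) + 1) - 264)*(-134) = ((7 + 1) - 264)*(-134) = (8 - 264)*(-134) = -256*(-134) = 34304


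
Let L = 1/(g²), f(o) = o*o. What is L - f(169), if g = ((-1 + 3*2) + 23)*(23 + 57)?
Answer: -143307673599/5017600 ≈ -28561.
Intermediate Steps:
f(o) = o²
g = 2240 (g = ((-1 + 6) + 23)*80 = (5 + 23)*80 = 28*80 = 2240)
L = 1/5017600 (L = 1/(2240²) = 1/5017600 ≈ 1.9930e-7)
L - f(169) = 1/5017600 - 1*169² = 1/5017600 - 1*28561 = 1/5017600 - 28561 = -143307673599/5017600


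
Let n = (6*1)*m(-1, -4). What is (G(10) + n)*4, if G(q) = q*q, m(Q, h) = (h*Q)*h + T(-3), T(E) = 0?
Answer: 16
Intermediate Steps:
m(Q, h) = Q*h² (m(Q, h) = (h*Q)*h + 0 = (Q*h)*h + 0 = Q*h² + 0 = Q*h²)
n = -96 (n = (6*1)*(-1*(-4)²) = 6*(-1*16) = 6*(-16) = -96)
G(q) = q²
(G(10) + n)*4 = (10² - 96)*4 = (100 - 96)*4 = 4*4 = 16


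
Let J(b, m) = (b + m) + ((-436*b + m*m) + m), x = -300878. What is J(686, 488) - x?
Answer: 241588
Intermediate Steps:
J(b, m) = m² - 435*b + 2*m (J(b, m) = (b + m) + ((-436*b + m²) + m) = (b + m) + ((m² - 436*b) + m) = (b + m) + (m + m² - 436*b) = m² - 435*b + 2*m)
J(686, 488) - x = (488² - 435*686 + 2*488) - 1*(-300878) = (238144 - 298410 + 976) + 300878 = -59290 + 300878 = 241588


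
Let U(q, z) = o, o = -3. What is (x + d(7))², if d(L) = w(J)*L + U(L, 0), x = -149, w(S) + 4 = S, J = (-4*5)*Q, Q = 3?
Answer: 360000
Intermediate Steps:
U(q, z) = -3
J = -60 (J = -4*5*3 = -20*3 = -60)
w(S) = -4 + S
d(L) = -3 - 64*L (d(L) = (-4 - 60)*L - 3 = -64*L - 3 = -3 - 64*L)
(x + d(7))² = (-149 + (-3 - 64*7))² = (-149 + (-3 - 448))² = (-149 - 451)² = (-600)² = 360000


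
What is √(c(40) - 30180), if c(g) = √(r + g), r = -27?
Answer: √(-30180 + √13) ≈ 173.71*I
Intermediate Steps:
c(g) = √(-27 + g)
√(c(40) - 30180) = √(√(-27 + 40) - 30180) = √(√13 - 30180) = √(-30180 + √13)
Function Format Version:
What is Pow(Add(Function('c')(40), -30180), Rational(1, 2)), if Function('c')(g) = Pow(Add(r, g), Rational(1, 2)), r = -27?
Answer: Pow(Add(-30180, Pow(13, Rational(1, 2))), Rational(1, 2)) ≈ Mul(173.71, I)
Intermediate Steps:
Function('c')(g) = Pow(Add(-27, g), Rational(1, 2))
Pow(Add(Function('c')(40), -30180), Rational(1, 2)) = Pow(Add(Pow(Add(-27, 40), Rational(1, 2)), -30180), Rational(1, 2)) = Pow(Add(Pow(13, Rational(1, 2)), -30180), Rational(1, 2)) = Pow(Add(-30180, Pow(13, Rational(1, 2))), Rational(1, 2))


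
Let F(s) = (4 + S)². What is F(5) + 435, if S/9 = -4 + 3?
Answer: 460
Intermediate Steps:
S = -9 (S = 9*(-4 + 3) = 9*(-1) = -9)
F(s) = 25 (F(s) = (4 - 9)² = (-5)² = 25)
F(5) + 435 = 25 + 435 = 460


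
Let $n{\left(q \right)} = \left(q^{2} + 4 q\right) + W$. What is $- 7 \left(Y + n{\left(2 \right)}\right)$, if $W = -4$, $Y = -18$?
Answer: $70$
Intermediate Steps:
$n{\left(q \right)} = -4 + q^{2} + 4 q$ ($n{\left(q \right)} = \left(q^{2} + 4 q\right) - 4 = -4 + q^{2} + 4 q$)
$- 7 \left(Y + n{\left(2 \right)}\right) = - 7 \left(-18 + \left(-4 + 2^{2} + 4 \cdot 2\right)\right) = - 7 \left(-18 + \left(-4 + 4 + 8\right)\right) = - 7 \left(-18 + 8\right) = \left(-7\right) \left(-10\right) = 70$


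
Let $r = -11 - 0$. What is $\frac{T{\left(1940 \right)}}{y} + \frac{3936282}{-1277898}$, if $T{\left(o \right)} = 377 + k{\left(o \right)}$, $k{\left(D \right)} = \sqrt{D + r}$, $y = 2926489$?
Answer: $- \frac{1919834034392}{623292406687} + \frac{\sqrt{1929}}{2926489} \approx -3.0801$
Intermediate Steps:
$r = -11$ ($r = -11 + 0 = -11$)
$k{\left(D \right)} = \sqrt{-11 + D}$ ($k{\left(D \right)} = \sqrt{D - 11} = \sqrt{-11 + D}$)
$T{\left(o \right)} = 377 + \sqrt{-11 + o}$
$\frac{T{\left(1940 \right)}}{y} + \frac{3936282}{-1277898} = \frac{377 + \sqrt{-11 + 1940}}{2926489} + \frac{3936282}{-1277898} = \left(377 + \sqrt{1929}\right) \frac{1}{2926489} + 3936282 \left(- \frac{1}{1277898}\right) = \left(\frac{377}{2926489} + \frac{\sqrt{1929}}{2926489}\right) - \frac{656047}{212983} = - \frac{1919834034392}{623292406687} + \frac{\sqrt{1929}}{2926489}$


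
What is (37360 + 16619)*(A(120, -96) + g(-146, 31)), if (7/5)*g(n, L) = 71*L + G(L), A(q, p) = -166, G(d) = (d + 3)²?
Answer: 843313917/7 ≈ 1.2047e+8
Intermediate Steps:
G(d) = (3 + d)²
g(n, L) = 5*(3 + L)²/7 + 355*L/7 (g(n, L) = 5*(71*L + (3 + L)²)/7 = 5*((3 + L)² + 71*L)/7 = 5*(3 + L)²/7 + 355*L/7)
(37360 + 16619)*(A(120, -96) + g(-146, 31)) = (37360 + 16619)*(-166 + (5*(3 + 31)²/7 + (355/7)*31)) = 53979*(-166 + ((5/7)*34² + 11005/7)) = 53979*(-166 + ((5/7)*1156 + 11005/7)) = 53979*(-166 + (5780/7 + 11005/7)) = 53979*(-166 + 16785/7) = 53979*(15623/7) = 843313917/7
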